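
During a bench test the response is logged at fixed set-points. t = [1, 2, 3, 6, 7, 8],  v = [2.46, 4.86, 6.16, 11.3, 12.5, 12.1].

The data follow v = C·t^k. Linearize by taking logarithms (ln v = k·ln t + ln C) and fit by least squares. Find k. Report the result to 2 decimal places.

With ln vᵢ as the transformed response and ln tᵢ as the regressor:
Σln t = 7.6089, Σ(ln t)² = 13.0084, Σln v = 11.7430, Σln t·ln v = 17.5372.
Normal system: [[13.0084, 7.6089]; [7.6089, 6]]·[k, ln C]ᵀ = [17.5372, 11.7430]ᵀ.
Slope k = (n·Σln t·ln v − Σln t·Σln v)/(n·Σ(ln t)² − (Σln t)²) = (6·17.5372 − 7.6089·11.7430)/20.1558 = 0.78748; ln C = (Σln v − k·Σln t)/n = 0.95853.

k = 0.79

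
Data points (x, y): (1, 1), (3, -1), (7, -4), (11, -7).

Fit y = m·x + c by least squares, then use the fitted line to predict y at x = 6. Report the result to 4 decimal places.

ŷ = -3.1441

Forming MᵀM = [[180, 22]; [22, 4]] and Mᵀy = [-107, -11]ᵀ gives MᵀM·[m, c]ᵀ = Mᵀy.
Eliminating c: 4·(row 1) − 22·(row 2) gives 236·m = 4·(-107) − 22·(-11) = -186, so m = -93/118.
Then c = ((-11) − 22·(-93/118))/4 = 187/118.
At x = 6: ŷ = (-93/118)·(6) + (187/118)·(1) = -371/118.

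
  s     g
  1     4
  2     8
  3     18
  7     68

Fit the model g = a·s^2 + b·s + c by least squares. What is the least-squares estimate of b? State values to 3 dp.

With design matrix A, AᵀA = [[2499, 379, 63]; [379, 63, 13]; [63, 13, 4]] and Aᵀg = [3530, 550, 98]ᵀ.
Row-reducing yields a = 881/902, b = 65/22, c = -219/451.

b = 2.955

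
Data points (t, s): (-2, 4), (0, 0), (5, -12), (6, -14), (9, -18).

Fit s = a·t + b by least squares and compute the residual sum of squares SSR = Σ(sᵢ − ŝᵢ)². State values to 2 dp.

SSR = 4.09

MᵀM·[a, b]ᵀ = Mᵀs reads: 146·a + 18·b = -314;  18·a + 5·b = -40.
det = 146·5 − 18² = 406.
a = ((-314)·5 − 18·(-40))/406 = -425/203; b = (146·(-40) − 18·(-314))/406 = -94/203.
Residuals: 8/29, 94/203, -31/29, -198/203, 265/203; SSR = 830/203.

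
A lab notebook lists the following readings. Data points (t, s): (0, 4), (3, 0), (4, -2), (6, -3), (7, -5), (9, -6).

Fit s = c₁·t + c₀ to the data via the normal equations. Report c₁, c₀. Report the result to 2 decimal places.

c₁ = -1.12, c₀ = 3.42

With design matrix X, XᵀX = [[191, 29]; [29, 6]] and Xᵀs = [-115, -12]ᵀ.
Determinant 191·6 − 29² = 305.
c₁ = ((-115)·6 − 29·(-12))/305 = -342/305; c₀ = (191·(-12) − 29·(-115))/305 = 1043/305.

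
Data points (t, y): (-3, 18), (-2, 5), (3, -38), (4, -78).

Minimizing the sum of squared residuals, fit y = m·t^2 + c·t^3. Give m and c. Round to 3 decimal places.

The normal equations are: 434·m + 992·c = -1408;  992·m + 5618·c = -6544.
(Σt^2·t^2 = 434, Σt^2·t^3 = 992, Σt^3·t^3 = 5618, Σt^2·y = -1408, Σt^3·y = -6544.)
Eliminating c: 5618·(row 1) − 992·(row 2) gives 1454148·m = 5618·(-1408) − 992·(-6544) = -1418496, so m = -118208/121179.
Then c = ((-6544) − 992·(-118208/121179))/5618 = -3880/3909.

m = -0.975, c = -0.993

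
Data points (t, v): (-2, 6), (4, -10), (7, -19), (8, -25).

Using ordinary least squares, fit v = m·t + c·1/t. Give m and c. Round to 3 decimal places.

m = -2.926, c = 1.050

From the data, Σt·t = 133, Σt·1/t = 4, Σ1/t·1/t = 1093/3136.
For Xᵀv: Σt·v = -385, Σ1/t·v = -635/56.
XᵀX·[m, c]ᵀ = Xᵀv becomes [[133, 4]; [4, 1093/3136]]·[m, c]ᵀ = [-385, -635/56]ᵀ.
Δ = 133·(1093/3136) − 4² = 13599/448.
m = ((-385)·(1093/3136) − 4·(-635/56))/(13599/448) = -13265/4533; c = (133·(-635/56) − 4·(-385))/(13599/448) = 4760/4533.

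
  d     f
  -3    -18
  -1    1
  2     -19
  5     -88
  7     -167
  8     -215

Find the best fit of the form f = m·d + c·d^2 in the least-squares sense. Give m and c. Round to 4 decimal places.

m = -2.9702, c = -2.9818

The normal system AᵀA·[m, c]ᵀ = Aᵀf is [[152, 960]; [960, 7220]]·[m, c]ᵀ = [-3314, -24380]ᵀ.
Eliminating c: 7220·(row 1) − 960·(row 2) gives 175840·m = 7220·(-3314) − 960·(-24380) = -522280, so m = -13057/4396.
Then c = ((-24380) − 960·(-13057/4396))/7220 = -3277/1099.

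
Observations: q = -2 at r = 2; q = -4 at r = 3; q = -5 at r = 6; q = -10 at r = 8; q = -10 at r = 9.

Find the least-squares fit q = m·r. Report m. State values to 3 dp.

From the data, Σr·r = 194.
Right-hand side: Σr·q = -216.
Normal equations: [[194]]·[m]ᵀ = [-216]ᵀ.
Hence m = -216 / 194 ≈ -1.1134.

m = -1.113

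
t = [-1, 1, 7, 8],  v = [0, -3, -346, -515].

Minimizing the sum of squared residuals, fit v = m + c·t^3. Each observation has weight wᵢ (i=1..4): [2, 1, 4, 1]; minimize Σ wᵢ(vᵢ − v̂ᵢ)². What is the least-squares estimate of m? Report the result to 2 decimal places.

Forming MᵀWM = [[8, 1883]; [1883, 732743]] and MᵀWv = [-1902, -738395]ᵀ gives MᵀWM·[m, c]ᵀ = MᵀWv.
det = 8·732743 − 1883² = 2316255.
m = ((-1902)·732743 − 1883·(-738395))/2316255 = -3279401/2316255; c = (8·(-738395) − 1883·(-1902))/2316255 = -2325694/2316255.

m = -1.42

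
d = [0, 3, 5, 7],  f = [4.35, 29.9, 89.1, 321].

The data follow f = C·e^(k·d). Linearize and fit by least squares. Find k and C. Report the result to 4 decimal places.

With ln fᵢ as the transformed response and dᵢ as the regressor:
AᵀA = [[83.0000, 15.0000]; [15.0000, 4]], rhs = [73.0425, 15.1292]ᵀ  (here Σd = 15.0000, Σ(d)² = 83.0000, Σln f = 15.1292, Σd·ln f = 73.0425).
Slope k = (n·Σd·ln f − Σd·Σln f)/(n·Σ(d)² − (Σd)²) = (4·73.0425 − 15.0000·15.1292)/107.0000 = 0.60964; ln C = (Σln f − k·Σd)/n = 1.49616, so C = exp(1.49616) = 4.46453.

k = 0.6096, C = 4.4645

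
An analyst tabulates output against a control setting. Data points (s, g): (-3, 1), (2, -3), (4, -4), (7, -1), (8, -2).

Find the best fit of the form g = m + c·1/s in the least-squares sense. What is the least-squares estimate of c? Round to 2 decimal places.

The normal system XᵀX·[m, c]ᵀ = Xᵀg is [[5, 115/168]; [115/168, 12973/28224]]·[m, c]ᵀ = [-9, -271/84]ᵀ.
det = 5·(12973/28224) − (115/168)² = 6455/3528.
m = ((-9)·(12973/28224) − (115/168)·(-271/84))/(6455/3528) = -54427/51640; c = (5·(-271/84) − (115/168)·(-9))/(6455/3528) = -7035/1291.

c = -5.45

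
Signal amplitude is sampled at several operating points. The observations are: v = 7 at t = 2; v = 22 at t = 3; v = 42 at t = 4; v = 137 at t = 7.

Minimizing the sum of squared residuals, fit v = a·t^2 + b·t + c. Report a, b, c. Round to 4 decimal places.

a = 2.8177, b = 0.6215, c = -5.4309

Entries of AᵀA: Σt^2·t^2 = 2754, Σt^2·t = 442, Σt^2 = 78, Σt·t = 78, Σt = 16, Σ1 = 4.
Right-hand side: Σt^2·v = 7611, Σt·v = 1207, Σv = 208.
AᵀA·[a, b, c]ᵀ = Aᵀv becomes [[2754, 442, 78]; [442, 78, 16]; [78, 16, 4]]·[a, b, c]ᵀ = [7611, 1207, 208]ᵀ.
Solving the 3×3 system (Gaussian elimination) gives a = 510/181, b = 225/362, c = -983/181.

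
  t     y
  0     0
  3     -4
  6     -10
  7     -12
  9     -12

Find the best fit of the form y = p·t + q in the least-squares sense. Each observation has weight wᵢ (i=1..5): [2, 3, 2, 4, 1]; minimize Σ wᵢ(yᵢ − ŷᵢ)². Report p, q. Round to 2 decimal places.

From the data, Σwᵢ·t·t = 376, Σwᵢ·t = 58, Σwᵢ·1 = 12.
For XᵀWy: Σwᵢ·t·y = -600, Σwᵢ·y = -92.
So XᵀWX·[p, q]ᵀ = XᵀWy: [[376, 58]; [58, 12]]·[p, q]ᵀ = [-600, -92]ᵀ.
Determinant 376·12 − 58² = 1148.
p = ((-600)·12 − 58·(-92))/1148 = -466/287; q = (376·(-92) − 58·(-600))/1148 = 52/287.

p = -1.62, q = 0.18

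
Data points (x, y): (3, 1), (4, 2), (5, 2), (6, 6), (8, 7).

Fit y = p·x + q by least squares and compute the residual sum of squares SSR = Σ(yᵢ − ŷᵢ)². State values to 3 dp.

SSR = 3.770

Forming MᵀM = [[150, 26]; [26, 5]] and Mᵀy = [113, 18]ᵀ gives MᵀM·[p, q]ᵀ = Mᵀy.
Eliminating q: 5·(row 1) − 26·(row 2) gives 74·p = 5·113 − 26·18 = 97, so p = 97/74.
Then q = (18 − 26·(97/74))/5 = -119/37.
Residuals: 21/74, -1/37, -99/74, 50/37, -10/37; SSR = 279/74.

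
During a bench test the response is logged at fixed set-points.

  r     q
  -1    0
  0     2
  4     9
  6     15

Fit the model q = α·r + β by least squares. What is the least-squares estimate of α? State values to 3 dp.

α = 2.061

MᵀM·[α, β]ᵀ = Mᵀq reads: 53·α + 9·β = 126;  9·α + 4·β = 26.
det = 53·4 − 9² = 131.
α = (126·4 − 9·26)/131 = 270/131; β = (53·26 − 9·126)/131 = 244/131.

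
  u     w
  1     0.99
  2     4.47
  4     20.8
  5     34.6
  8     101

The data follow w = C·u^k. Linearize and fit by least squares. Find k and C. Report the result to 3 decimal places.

Let Y = ln w. Fitting Y = k·ln u + ln C by least squares:
Σln u = 5.7683, Σ(ln u)² = 9.3166, Σln w = 12.6813, Σln u·ln w = 20.5457.
Equations: 9.3166·k + 5.7683·ln C = 20.5457;  5.7683·k + 5·ln C = 12.6813.
Δ = 9.3166·5 − (5.7683)² = 13.3096; k = (20.5457·5 − 5.7683·12.6813)/13.3096 = 2.22238, ln C = (9.3166·12.6813 − 5.7683·20.5457)/13.3096 = -0.02763, so C = exp(-0.02763) = 0.97275.

k = 2.222, C = 0.973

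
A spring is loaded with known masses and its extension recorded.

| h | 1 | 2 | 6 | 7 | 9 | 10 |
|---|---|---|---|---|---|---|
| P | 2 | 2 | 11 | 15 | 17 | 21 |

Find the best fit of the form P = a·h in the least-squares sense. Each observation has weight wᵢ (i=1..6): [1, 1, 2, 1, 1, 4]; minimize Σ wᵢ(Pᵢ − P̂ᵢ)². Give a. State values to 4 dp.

Normal-equation sums: Σwᵢ·h·h = 607.
For AᵀWP: Σwᵢ·h·P = 1236.
AᵀWA·[a]ᵀ = AᵀWP becomes [[607]]·[a]ᵀ = [1236]ᵀ.
a = 1236/607 = 2.03624.

a = 2.0362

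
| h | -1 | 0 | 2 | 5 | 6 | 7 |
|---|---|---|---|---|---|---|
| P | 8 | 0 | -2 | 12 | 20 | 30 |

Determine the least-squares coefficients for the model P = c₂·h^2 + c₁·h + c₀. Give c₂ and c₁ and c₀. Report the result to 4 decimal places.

Forming MᵀM = [[4339, 691, 115]; [691, 115, 19]; [115, 19, 6]] and MᵀP = [2490, 378, 68]ᵀ gives MᵀM·[c₂, c₁, c₀]ᵀ = MᵀP.
Inverting the 3×3 Gram matrix, [c₂, c₁, c₀]ᵀ = [93/80, -317/80, 8/5]ᵀ.

c₂ = 1.1625, c₁ = -3.9625, c₀ = 1.6000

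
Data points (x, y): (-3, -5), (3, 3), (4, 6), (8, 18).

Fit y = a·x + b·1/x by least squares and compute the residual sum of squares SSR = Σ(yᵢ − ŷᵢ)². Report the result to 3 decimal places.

SSR = 3.126

The normal system AᵀA·[a, b]ᵀ = Aᵀy is [[98, 4]; [4, 173/576]]·[a, b]ᵀ = [192, 77/12]ᵀ.
Eliminating b: (173/576)·(row 1) − 4·(row 2) gives (3869/288)·a = (173/576)·192 − 4·(77/12) = 32, so a = 9216/3869.
Then b = ((77/12) − 4·(9216/3869))/(173/576) = -40080/3869.
Residuals: -5057/3869, -2681/3869, -3630/3869, 924/3869; SSR = 12094/3869.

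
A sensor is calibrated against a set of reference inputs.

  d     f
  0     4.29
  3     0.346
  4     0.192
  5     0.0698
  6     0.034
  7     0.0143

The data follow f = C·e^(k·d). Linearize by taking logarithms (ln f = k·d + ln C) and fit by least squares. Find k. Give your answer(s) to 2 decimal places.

k = -0.81

Taking logs, ln f = k·d + ln C, so regress ln f on d.
Σd = 25.0000, Σ(d)² = 135.0000, Σln f = -11.5463, Σd·ln f = -73.1164.
Equations: 135.0000·k + 25.0000·ln C = -73.1164;  25.0000·k + 6·ln C = -11.5463.
Solving (det = 185.0000): k = -0.81103, ln C = 1.45492.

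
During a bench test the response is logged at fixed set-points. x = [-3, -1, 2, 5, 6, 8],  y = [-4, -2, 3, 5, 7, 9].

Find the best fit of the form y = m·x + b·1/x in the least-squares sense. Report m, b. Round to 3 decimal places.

MᵀM·[m, b]ᵀ = Mᵀy reads: 139·m + 6·b = 159;  6·m + (20801/14400)·b = 65/8.
(Σx·x = 139, Σx·1/x = 6, Σ1/x·1/x = 20801/14400, Σx·y = 159, Σ1/x·y = 65/8.)
Eliminating b: (20801/14400)·(row 1) − 6·(row 2) gives (2372939/14400)·m = (20801/14400)·159 − 6·(65/8) = 868453/4800, so m = 2605359/2372939.
Then b = ((65/8) − 6·(2605359/2372939))/(20801/14400) = 2525400/2372939.

m = 1.098, b = 1.064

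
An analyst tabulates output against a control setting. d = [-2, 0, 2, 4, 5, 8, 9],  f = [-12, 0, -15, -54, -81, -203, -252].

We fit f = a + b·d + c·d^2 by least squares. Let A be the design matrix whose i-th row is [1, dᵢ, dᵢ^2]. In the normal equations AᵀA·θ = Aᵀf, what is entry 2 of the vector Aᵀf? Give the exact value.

Entry 2 ↔ basis d, so (Aᵀf)_{2} = Σᵢ (d)·fᵢ = (-2)·(-12) + (0)·(0) + (2)·(-15) + (4)·(-54) + (5)·(-81) + (8)·(-203) + (9)·(-252) = -4519.

-4519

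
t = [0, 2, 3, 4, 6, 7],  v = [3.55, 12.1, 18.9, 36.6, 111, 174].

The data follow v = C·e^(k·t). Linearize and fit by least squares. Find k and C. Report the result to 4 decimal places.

k = 0.5588, C = 3.7155

Let Y = ln v. Fitting Y = k·t + ln C by least squares:
Over the data: Σt = 22.0000, Σ(t)² = 114.0000, Σln v = 20.1679, Σt·ln v = 92.5747.
Normal system: [[114.0000, 22.0000]; [22.0000, 6]]·[k, ln C]ᵀ = [92.5747, 20.1679]ᵀ.
Slope k = (n·Σt·ln v − Σt·Σln v)/(n·Σ(t)² − (Σt)²) = (6·92.5747 − 22.0000·20.1679)/200.0000 = 0.55877; ln C = (Σln v − k·Σt)/n = 1.31252, so C = exp(1.31252) = 3.71552.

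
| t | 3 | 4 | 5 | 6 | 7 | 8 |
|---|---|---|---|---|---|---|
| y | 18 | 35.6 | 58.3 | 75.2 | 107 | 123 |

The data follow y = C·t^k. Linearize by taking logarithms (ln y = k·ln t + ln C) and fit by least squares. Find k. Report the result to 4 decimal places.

k = 1.9701

With ln yᵢ as the transformed response and ln tᵢ as the regressor:
Σln t = 9.9115, Σ(ln t)² = 17.0401, Σln y = 24.3335, Σln t·ln y = 41.5113.
Equations: 17.0401·k + 9.9115·ln C = 41.5113;  9.9115·k + 6·ln C = 24.3335.
Slope k = (n·Σln t·ln y − Σln t·Σln y)/(n·Σ(ln t)² − (Σln t)²) = (6·41.5113 − 9.9115·24.3335)/4.0036 = 1.97008; ln C = (Σln y − k·Σln t)/n = 0.80118.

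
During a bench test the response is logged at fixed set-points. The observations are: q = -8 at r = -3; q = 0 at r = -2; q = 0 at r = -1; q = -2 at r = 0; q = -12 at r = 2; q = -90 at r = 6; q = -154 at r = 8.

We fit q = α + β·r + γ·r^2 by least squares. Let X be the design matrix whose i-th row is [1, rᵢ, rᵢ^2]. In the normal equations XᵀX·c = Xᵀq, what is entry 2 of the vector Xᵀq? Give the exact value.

-1772

Entry 2 ↔ basis r, so (Xᵀq)_{2} = Σᵢ (r)·qᵢ = (-3)·(-8) + (-2)·(0) + (-1)·(0) + (0)·(-2) + (2)·(-12) + (6)·(-90) + (8)·(-154) = -1772.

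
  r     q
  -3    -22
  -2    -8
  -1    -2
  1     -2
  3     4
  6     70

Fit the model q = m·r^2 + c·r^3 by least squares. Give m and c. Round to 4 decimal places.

m = -1.0003, c = 0.4905

XᵀX·[m, c]ᵀ = Xᵀq reads: 1476·m + 7744·c = 2322;  7744·m + 48180·c = 15886.
Eliminating c: 48180·(row 1) − 7744·(row 2) gives 11144144·m = 48180·2322 − 7744·15886 = -11147224, so m = -126673/126638.
Then c = (15886 − 7744·(-126673/126638))/48180 = 683271/1393018.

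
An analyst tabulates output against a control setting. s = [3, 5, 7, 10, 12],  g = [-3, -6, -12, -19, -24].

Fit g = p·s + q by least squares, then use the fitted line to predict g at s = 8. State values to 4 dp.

ĝ = -14.2368

With design matrix M, MᵀM = [[327, 37]; [37, 5]] and Mᵀg = [-601, -64]ᵀ.
Determinant 327·5 − 37² = 266.
p = ((-601)·5 − 37·(-64))/266 = -91/38; q = (327·(-64) − 37·(-601))/266 = 187/38.
At s = 8: ĝ = (-91/38)·(8) + (187/38)·(1) = -541/38.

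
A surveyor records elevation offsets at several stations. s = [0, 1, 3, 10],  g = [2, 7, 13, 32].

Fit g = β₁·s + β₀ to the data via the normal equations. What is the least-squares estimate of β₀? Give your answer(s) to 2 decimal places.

β₀ = 3.34

Sums needed: Σs·s = 110, Σs = 14, Σ1 = 4.
Right-hand side: Σs·g = 366, Σg = 54.
So AᵀA·[β₁, β₀]ᵀ = Aᵀg: [[110, 14]; [14, 4]]·[β₁, β₀]ᵀ = [366, 54]ᵀ.
Eliminating β₀: 4·(row 1) − 14·(row 2) gives 244·β₁ = 4·366 − 14·54 = 708, so β₁ = 177/61.
Then β₀ = (54 − 14·(177/61))/4 = 204/61.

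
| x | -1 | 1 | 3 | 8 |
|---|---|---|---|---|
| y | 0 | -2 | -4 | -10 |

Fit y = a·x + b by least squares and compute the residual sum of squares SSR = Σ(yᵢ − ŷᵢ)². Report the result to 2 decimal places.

SSR = 0.13

Compute the Gram sums: Σx·x = 75, Σx = 11, Σ1 = 4.
Right-hand side: Σx·y = -94, Σy = -16.
Eliminating b: 4·(row 1) − 11·(row 2) gives 179·a = 4·(-94) − 11·(-16) = -200, so a = -200/179.
Then b = ((-16) − 11·(-200/179))/4 = -166/179.
Residuals: -34/179, 8/179, 50/179, -24/179; SSR = 24/179.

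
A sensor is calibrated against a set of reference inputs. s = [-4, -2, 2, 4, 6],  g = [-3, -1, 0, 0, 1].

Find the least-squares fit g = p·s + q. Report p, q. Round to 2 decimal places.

With design matrix M, MᵀM = [[76, 6]; [6, 5]] and Mᵀg = [20, -3]ᵀ.
Eliminating q: 5·(row 1) − 6·(row 2) gives 344·p = 5·20 − 6·(-3) = 118, so p = 59/172.
Then q = ((-3) − 6·(59/172))/5 = -87/86.

p = 0.34, q = -1.01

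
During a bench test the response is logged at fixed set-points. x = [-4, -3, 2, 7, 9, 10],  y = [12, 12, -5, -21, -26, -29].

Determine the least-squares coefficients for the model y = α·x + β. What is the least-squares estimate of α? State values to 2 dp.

Compute the Gram sums: Σx·x = 259, Σx = 21, Σ1 = 6.
And Σx·y = -765, Σy = -57.
AᵀA·[α, β]ᵀ = Aᵀy becomes [[259, 21]; [21, 6]]·[α, β]ᵀ = [-765, -57]ᵀ.
Δ = 259·6 − 21² = 1113.
α = ((-765)·6 − 21·(-57))/1113 = -1131/371; β = (259·(-57) − 21·(-765))/1113 = 62/53.

α = -3.05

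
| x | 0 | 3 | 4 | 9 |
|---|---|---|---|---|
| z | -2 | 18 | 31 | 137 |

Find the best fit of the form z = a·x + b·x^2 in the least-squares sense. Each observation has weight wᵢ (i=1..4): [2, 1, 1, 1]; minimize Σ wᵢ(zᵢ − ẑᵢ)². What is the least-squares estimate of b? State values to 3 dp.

With design matrix M, MᵀWM = [[106, 820]; [820, 6898]] and MᵀWz = [1411, 11755]ᵀ.
Determinant 106·6898 − 820² = 58788.
a = (1411·6898 − 820·11755)/58788 = 227/142; b = (106·11755 − 820·1411)/58788 = 215/142.

b = 1.514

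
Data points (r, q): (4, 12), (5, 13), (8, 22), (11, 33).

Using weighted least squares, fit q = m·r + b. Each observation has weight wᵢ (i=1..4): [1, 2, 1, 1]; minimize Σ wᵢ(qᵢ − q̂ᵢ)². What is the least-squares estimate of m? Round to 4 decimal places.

Forming XᵀWX = [[251, 33]; [33, 5]] and XᵀWq = [717, 93]ᵀ gives XᵀWX·[m, b]ᵀ = XᵀWq.
Eliminating b: 5·(row 1) − 33·(row 2) gives 166·m = 5·717 − 33·93 = 516, so m = 258/83.
Then b = (93 − 33·(258/83))/5 = -159/83.

m = 3.1084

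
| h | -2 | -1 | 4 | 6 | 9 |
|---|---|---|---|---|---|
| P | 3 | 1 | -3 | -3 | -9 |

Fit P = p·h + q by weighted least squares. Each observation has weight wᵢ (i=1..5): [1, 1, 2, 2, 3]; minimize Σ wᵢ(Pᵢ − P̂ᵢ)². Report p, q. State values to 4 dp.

p = -1.0146, q = 1.0714

Entries of XᵀWX: Σwᵢ·h·h = 352, Σwᵢ·h = 44, Σwᵢ·1 = 9.
Right-hand side: Σwᵢ·h·P = -310, Σwᵢ·P = -35.
Determinant 352·9 − 44² = 1232.
p = ((-310)·9 − 44·(-35))/1232 = -625/616; q = (352·(-35) − 44·(-310))/1232 = 15/14.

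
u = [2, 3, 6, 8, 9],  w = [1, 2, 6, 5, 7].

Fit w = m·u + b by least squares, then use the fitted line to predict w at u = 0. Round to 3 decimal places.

Sums needed: Σu·u = 194, Σu = 28, Σ1 = 5.
Right-hand side: Σu·w = 147, Σw = 21.
Normal equations: [[194, 28]; [28, 5]]·[m, b]ᵀ = [147, 21]ᵀ.
Eliminating b: 5·(row 1) − 28·(row 2) gives 186·m = 5·147 − 28·21 = 147, so m = 49/62.
Then b = (21 − 28·(49/62))/5 = -7/31.
At u = 0: ŵ = (49/62)·(0) + (-7/31)·(1) = -7/31.

ŵ = -0.226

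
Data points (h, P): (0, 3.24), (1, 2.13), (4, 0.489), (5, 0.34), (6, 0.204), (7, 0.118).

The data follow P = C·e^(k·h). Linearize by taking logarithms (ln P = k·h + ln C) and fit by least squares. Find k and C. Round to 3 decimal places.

Taking logs, ln P = k·h + ln C, so regress ln P on h.
XᵀX = [[127.0000, 23.0000]; [23.0000, 6]], rhs = [-31.9968, -3.5892]ᵀ  (here Σh = 23.0000, Σ(h)² = 127.0000, Σln P = -3.5892, Σh·ln P = -31.9968).
Solving (det = 233.0000): k = -0.46965, ln C = 1.20213, so C = exp(1.20213) = 3.32720.

k = -0.470, C = 3.327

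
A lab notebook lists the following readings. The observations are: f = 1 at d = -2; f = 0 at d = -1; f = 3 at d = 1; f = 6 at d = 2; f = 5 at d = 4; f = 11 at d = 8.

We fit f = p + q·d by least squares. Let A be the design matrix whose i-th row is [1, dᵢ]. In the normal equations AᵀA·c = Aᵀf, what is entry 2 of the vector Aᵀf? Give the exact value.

121

Entry 2 ↔ basis d, so (Aᵀf)_{2} = Σᵢ (d)·fᵢ = (-2)·(1) + (-1)·(0) + (1)·(3) + (2)·(6) + (4)·(5) + (8)·(11) = 121.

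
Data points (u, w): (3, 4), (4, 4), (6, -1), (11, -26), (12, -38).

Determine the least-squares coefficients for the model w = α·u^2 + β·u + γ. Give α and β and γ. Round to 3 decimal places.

AᵀA·[α, β, γ]ᵀ = Aᵀw reads: 37010·α + 3366·β + 326·γ = -8554;  3366·α + 326·β + 36·γ = -720;  326·α + 36·β + 5·γ = -57.
(Σu^2·u^2 = 37010, Σu^2·u = 3366, Σu^2 = 326, Σu·u = 326, Σu = 36, Σ1 = 5, Σu^2·w = -8554, Σu·w = -720, Σw = -57.)
Solving the 3×3 system (Gaussian elimination) gives α = -2416/4521, β = 5298/1507, γ = -8453/4521.

α = -0.534, β = 3.516, γ = -1.870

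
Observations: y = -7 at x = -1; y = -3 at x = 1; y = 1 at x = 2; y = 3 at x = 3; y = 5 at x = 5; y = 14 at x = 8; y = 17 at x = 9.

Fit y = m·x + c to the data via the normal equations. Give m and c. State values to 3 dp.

Setting ∂/∂m … = 0 gives: 185·m + 27·c = 305;  27·m + 7·c = 30.
Eliminating c: 7·(row 1) − 27·(row 2) gives 566·m = 7·305 − 27·30 = 1325, so m = 1325/566.
Then c = (30 − 27·(1325/566))/7 = -2685/566.

m = 2.341, c = -4.744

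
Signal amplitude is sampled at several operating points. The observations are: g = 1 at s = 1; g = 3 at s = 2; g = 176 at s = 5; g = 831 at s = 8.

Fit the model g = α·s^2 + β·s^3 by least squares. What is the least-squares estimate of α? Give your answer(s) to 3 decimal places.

The normal equations are: 4738·α + 35926·β = 57597;  35926·α + 277834·β = 447497.
Determinant 4738·277834 − 35926² = 25700016.
α = (57597·277834 − 35926·447497)/25700016 = -18593081/6425004; β = (4738·447497 − 35926·57597)/25700016 = 554467/279348.

α = -2.894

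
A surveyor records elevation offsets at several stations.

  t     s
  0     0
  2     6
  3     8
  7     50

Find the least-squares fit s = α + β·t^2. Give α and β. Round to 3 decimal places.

α = 0.329, β = 1.011

From the data, Σ1 = 4, Σt^2 = 62, Σt^2·t^2 = 2498.
Right-hand side: Σs = 64, Σt^2·s = 2546.
XᵀX·[α, β]ᵀ = Xᵀs becomes [[4, 62]; [62, 2498]]·[α, β]ᵀ = [64, 2546]ᵀ.
Eliminating β: 2498·(row 1) − 62·(row 2) gives 6148·α = 2498·64 − 62·2546 = 2020, so α = 505/1537.
Then β = (2546 − 62·(505/1537))/2498 = 1554/1537.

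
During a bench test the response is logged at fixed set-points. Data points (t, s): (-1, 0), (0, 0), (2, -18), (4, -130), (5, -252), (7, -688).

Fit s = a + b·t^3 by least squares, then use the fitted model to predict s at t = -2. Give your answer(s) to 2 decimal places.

ŝ = 14.53

From the data, Σ1 = 6, Σt^3 = 539, Σt^3·t^3 = 137435.
Right-hand side: Σs = -1088, Σt^3·s = -275948.
Normal equations: [[6, 539]; [539, 137435]]·[a, b]ᵀ = [-1088, -275948]ᵀ.
Δ = 6·137435 − 539² = 534089.
a = ((-1088)·137435 − 539·(-275948))/534089 = -793308/534089; b = (6·(-275948) − 539·(-1088))/534089 = -1069256/534089.
At t = -2: ŝ = (-793308/534089)·(1) + (-1069256/534089)·(-8) = 7760740/534089.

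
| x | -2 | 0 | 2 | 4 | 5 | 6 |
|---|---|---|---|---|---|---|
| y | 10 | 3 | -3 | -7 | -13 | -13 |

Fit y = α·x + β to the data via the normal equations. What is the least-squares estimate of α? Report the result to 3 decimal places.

α = -2.937

Normal-equation sums: Σx·x = 85, Σx = 15, Σ1 = 6.
For Aᵀy: Σx·y = -197, Σy = -23.
Eliminating β: 6·(row 1) − 15·(row 2) gives 285·α = 6·(-197) − 15·(-23) = -837, so α = -279/95.
Then β = ((-23) − 15·(-279/95))/6 = 200/57.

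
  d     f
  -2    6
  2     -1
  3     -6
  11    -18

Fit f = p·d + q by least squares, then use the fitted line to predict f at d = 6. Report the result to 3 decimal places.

With design matrix M, MᵀM = [[138, 14]; [14, 4]] and Mᵀf = [-230, -19]ᵀ.
det = 138·4 − 14² = 356.
p = ((-230)·4 − 14·(-19))/356 = -327/178; q = (138·(-19) − 14·(-230))/356 = 299/178.
At d = 6: f̂ = (-327/178)·(6) + (299/178)·(1) = -1663/178.

f̂ = -9.343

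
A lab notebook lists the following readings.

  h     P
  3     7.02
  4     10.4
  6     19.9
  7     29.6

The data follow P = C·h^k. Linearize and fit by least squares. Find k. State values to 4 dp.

With ln Pᵢ as the transformed response and ln hᵢ as the regressor:
Σln h = 6.2226, Σ(ln h)² = 10.1257, Σln P = 10.6691, Σln h·ln P = 17.3383.
Equations: 10.1257·k + 6.2226·ln C = 17.3383;  6.2226·k + 4·ln C = 10.6691.
Slope k = (n·Σln h·ln P − Σln h·Σln P)/(n·Σ(ln h)² − (Σln h)²) = (4·17.3383 − 6.2226·10.6691)/1.7825 = 1.66300; ln C = (Σln P − k·Σln h)/n = 0.08023.

k = 1.6630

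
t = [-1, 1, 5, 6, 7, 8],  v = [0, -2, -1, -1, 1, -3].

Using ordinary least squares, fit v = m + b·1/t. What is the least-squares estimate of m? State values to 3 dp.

With design matrix A, AᵀA = [[6, 533/840]; [533/840, 1484449/705600]] and Aᵀv = [-6, -2183/840]ᵀ.
Eliminating b: (1484449/705600)·(row 1) − (533/840)·(row 2) gives (1724521/141120)·m = (1484449/705600)·(-6) − (533/840)·(-2183/840) = -221233/20160, so m = -1548631/1724521.
Then b = ((-2183/840) − (533/840)·(-1548631/1724521))/(1484449/705600) = -1663200/1724521.

m = -0.898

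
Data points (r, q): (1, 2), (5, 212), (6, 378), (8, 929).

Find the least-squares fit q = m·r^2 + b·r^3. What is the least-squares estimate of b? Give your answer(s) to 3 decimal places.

b = 2.009

The normal equations are: 6018·m + 43670·b = 78366;  43670·m + 324426·b = 583798.
(Σr^2·r^2 = 6018, Σr^2·r^3 = 43670, Σr^3·r^3 = 324426, Σr^2·q = 78366, Σr^3·q = 583798.)
det = 6018·324426 − 43670² = 45326768.
m = (78366·324426 − 43670·583798)/45326768 = -8811343/5665846; b = (6018·583798 − 43670·78366)/45326768 = 11381643/5665846.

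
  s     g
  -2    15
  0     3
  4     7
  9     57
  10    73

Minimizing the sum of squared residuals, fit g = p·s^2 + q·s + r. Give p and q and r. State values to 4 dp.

Sums needed: Σs^2·s^2 = 16833, Σs^2·s = 1785, Σs^2 = 201, Σs·s = 201, Σs = 21, Σ1 = 5.
Right-hand side: Σs^2·g = 12089, Σs·g = 1241, Σg = 155.
Inverting the 3×3 Gram matrix, [p, q, r]ᵀ = [2447/2366, -3443/1014, 4359/1183]ᵀ.

p = 1.0342, q = -3.3955, r = 3.6847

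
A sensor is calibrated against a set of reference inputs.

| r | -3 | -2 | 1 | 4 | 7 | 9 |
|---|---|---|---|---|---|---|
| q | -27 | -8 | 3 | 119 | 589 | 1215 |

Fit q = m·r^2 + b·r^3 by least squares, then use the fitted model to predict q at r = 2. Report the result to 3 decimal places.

q̂ = 17.918

Normal-equation sums: Σr^2·r^2 = 9316, Σr^2·r^3 = 76606, Σr^3·r^3 = 653980.
Right-hand side: Σr^2·q = 128908, Σr^3·q = 1096174.
Normal equations: [[9316, 76606]; [76606, 653980]]·[m, b]ᵀ = [128908, 1096174]ᵀ.
Eliminating b: 653980·(row 1) − 76606·(row 2) gives 223998444·m = 653980·128908 − 76606·1096174 = 329748396, so m = 27479033/18666537.
Then b = (1096174 − 76606·(27479033/18666537))/653980 = 28069228/18666537.
At r = 2: q̂ = (27479033/18666537)·(4) + (28069228/18666537)·(8) = 334469956/18666537.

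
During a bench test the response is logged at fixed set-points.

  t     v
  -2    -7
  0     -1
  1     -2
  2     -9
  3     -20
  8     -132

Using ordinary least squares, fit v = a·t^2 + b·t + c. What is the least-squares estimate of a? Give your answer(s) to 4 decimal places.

With design matrix A, AᵀA = [[4210, 540, 82]; [540, 82, 12]; [82, 12, 6]] and Aᵀv = [-8694, -1122, -171]ᵀ.
Solving the 3×3 system (Gaussian elimination) gives a = -113139/56708, b = -7293/14177, c = -11601/56708.

a = -1.9951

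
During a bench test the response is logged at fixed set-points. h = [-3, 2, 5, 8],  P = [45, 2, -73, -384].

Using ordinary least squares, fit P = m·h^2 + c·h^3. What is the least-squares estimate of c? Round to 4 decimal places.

Normal-equation sums: Σh^2·h^2 = 4818, Σh^2·h^3 = 35682, Σh^3·h^3 = 278562.
Right-hand side: Σh^2·P = -25988, Σh^3·P = -206932.
XᵀX·[m, c]ᵀ = XᵀP becomes [[4818, 35682]; [35682, 278562]]·[m, c]ᵀ = [-25988, -206932]ᵀ.
Determinant 4818·278562 − 35682² = 68906592.
m = ((-25988)·278562 − 35682·(-206932))/68906592 = 501661/239259; c = (4818·(-206932) − 35682·(-25988))/68906592 = -80665/79753.

c = -1.0114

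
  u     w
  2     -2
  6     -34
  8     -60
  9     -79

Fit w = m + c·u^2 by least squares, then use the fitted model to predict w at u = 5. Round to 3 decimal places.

Normal-equation sums: Σ1 = 4, Σu^2 = 185, Σu^2·u^2 = 11969.
And Σw = -175, Σu^2·w = -11471.
Normal equations: [[4, 185]; [185, 11969]]·[m, c]ᵀ = [-175, -11471]ᵀ.
det = 4·11969 − 185² = 13651.
m = ((-175)·11969 − 185·(-11471))/13651 = 27560/13651; c = (4·(-11471) − 185·(-175))/13651 = -13509/13651.
At u = 5: ŵ = (27560/13651)·(1) + (-13509/13651)·(25) = -18245/803.

ŵ = -22.721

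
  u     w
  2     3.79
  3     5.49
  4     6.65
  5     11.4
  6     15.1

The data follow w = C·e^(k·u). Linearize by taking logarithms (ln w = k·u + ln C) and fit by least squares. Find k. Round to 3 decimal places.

k = 0.350

With ln wᵢ as the transformed response and uᵢ as the regressor:
AᵀA = [[90.0000, 20.0000]; [20.0000, 5]], rhs = [43.8082, 10.0782]ᵀ  (here Σu = 20.0000, Σ(u)² = 90.0000, Σln w = 10.0782, Σu·ln w = 43.8082).
Solving (det = 50.0000): k = 0.34953, ln C = 0.61751.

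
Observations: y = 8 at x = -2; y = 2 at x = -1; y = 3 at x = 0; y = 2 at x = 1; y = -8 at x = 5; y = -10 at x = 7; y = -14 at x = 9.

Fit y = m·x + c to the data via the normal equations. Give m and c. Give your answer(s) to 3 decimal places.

m = -1.881, c = 2.678

Setting ∂/∂m … = 0 gives: 161·m + 19·c = -252;  19·m + 7·c = -17.
(Σx·x = 161, Σx = 19, Σ1 = 7, Σx·y = -252, Σy = -17.)
Determinant 161·7 − 19² = 766.
m = ((-252)·7 − 19·(-17))/766 = -1441/766; c = (161·(-17) − 19·(-252))/766 = 2051/766.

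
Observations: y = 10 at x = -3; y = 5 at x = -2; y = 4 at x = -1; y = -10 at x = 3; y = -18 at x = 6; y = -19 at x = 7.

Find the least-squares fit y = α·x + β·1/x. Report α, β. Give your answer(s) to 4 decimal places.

The normal equations are: 108·α + 6·β = -315;  6·α + (149/98)·β = -793/42.
(Σx·x = 108, Σx·1/x = 6, Σ1/x·1/x = 149/98, Σx·y = -315, Σ1/x·y = -793/42.)
Δ = 108·(149/98) − 6² = 6282/49.
α = ((-315)·(149/98) − 6·(-793/42))/(6282/49) = -35833/12564; β = (108·(-793/42) − 6·(-315))/(6282/49) = -406/349.

α = -2.8520, β = -1.1633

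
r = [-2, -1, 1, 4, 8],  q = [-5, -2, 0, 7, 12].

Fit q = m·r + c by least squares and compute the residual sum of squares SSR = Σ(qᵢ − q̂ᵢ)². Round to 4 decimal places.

Sums needed: Σr·r = 86, Σr = 10, Σ1 = 5.
Moment sums: Σr·q = 136, Σq = 12.
So AᵀA·[m, c]ᵀ = Aᵀq: [[86, 10]; [10, 5]]·[m, c]ᵀ = [136, 12]ᵀ.
Determinant 86·5 − 10² = 330.
m = (136·5 − 10·12)/330 = 56/33; c = (86·12 − 10·136)/330 = -164/165.
Residuals: -101/165, 38/55, -116/165, 199/165, -32/55; SSR = 518/165.

SSR = 3.1394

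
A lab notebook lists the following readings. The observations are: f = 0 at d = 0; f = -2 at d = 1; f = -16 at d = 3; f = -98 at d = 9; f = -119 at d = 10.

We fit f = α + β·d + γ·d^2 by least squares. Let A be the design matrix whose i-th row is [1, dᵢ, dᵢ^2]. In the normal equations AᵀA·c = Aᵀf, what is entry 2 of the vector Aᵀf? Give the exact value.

Entry 2 ↔ basis d, so (Aᵀf)_{2} = Σᵢ (d)·fᵢ = (0)·(0) + (1)·(-2) + (3)·(-16) + (9)·(-98) + (10)·(-119) = -2122.

-2122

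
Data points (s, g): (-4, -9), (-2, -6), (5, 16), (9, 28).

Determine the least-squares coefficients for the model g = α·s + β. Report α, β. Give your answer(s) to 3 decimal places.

α = 2.927, β = 1.395

Compute the Gram sums: Σs·s = 126, Σs = 8, Σ1 = 4.
Right-hand side: Σs·g = 380, Σg = 29.
MᵀM·[α, β]ᵀ = Mᵀg becomes [[126, 8]; [8, 4]]·[α, β]ᵀ = [380, 29]ᵀ.
Determinant 126·4 − 8² = 440.
α = (380·4 − 8·29)/440 = 161/55; β = (126·29 − 8·380)/440 = 307/220.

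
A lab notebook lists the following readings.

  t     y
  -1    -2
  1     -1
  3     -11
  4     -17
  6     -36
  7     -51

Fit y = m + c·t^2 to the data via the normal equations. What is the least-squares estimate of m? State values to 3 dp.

From the data, Σ1 = 6, Σt^2 = 112, Σt^2·t^2 = 4036.
Right-hand side: Σy = -118, Σt^2·y = -4169.
XᵀX·[m, c]ᵀ = Xᵀy becomes [[6, 112]; [112, 4036]]·[m, c]ᵀ = [-118, -4169]ᵀ.
Δ = 6·4036 − 112² = 11672.
m = ((-118)·4036 − 112·(-4169))/11672 = -1165/1459; c = (6·(-4169) − 112·(-118))/11672 = -5899/5836.

m = -0.798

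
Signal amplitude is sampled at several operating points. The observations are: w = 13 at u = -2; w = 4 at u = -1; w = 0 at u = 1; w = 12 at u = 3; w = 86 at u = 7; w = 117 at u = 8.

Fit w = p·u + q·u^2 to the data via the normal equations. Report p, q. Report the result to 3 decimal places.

From the data, Σu·u = 128, Σu·u^2 = 874, Σu^2·u^2 = 6596.
And Σu·w = 1544, Σu^2·w = 11866.
MᵀM·[p, q]ᵀ = Mᵀw becomes [[128, 874]; [874, 6596]]·[p, q]ᵀ = [1544, 11866]ᵀ.
Δ = 128·6596 − 874² = 80412.
p = (1544·6596 − 874·11866)/80412 = -15555/6701; q = (128·11866 − 874·1544)/80412 = 14116/6701.

p = -2.321, q = 2.107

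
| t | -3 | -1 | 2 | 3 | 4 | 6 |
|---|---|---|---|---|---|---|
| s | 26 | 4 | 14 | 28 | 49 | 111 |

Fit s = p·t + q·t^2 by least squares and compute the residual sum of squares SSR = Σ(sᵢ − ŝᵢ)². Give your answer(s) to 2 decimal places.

From the data, Σt·t = 75, Σt·t^2 = 287, Σt^2·t^2 = 1731.
Right-hand side: Σt·s = 892, Σt^2·s = 5326.
Δ = 75·1731 − 287² = 47456.
p = (892·1731 − 287·5326)/47456 = 7745/23728; q = (75·5326 − 287·892)/47456 = 71723/23728.
Residuals: -334/1483, 15467/11864, 14905/11864, -2179/11864, -3969/5932, 2655/11864; SSR = 45797/11864.

SSR = 3.86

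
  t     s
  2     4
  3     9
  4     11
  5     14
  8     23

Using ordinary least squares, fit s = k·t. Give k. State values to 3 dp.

k = 2.822

The normal system XᵀX·[k]ᵀ = Xᵀs is [[118]]·[k]ᵀ = [333]ᵀ.
Hence k = 333 / 118 ≈ 2.82203.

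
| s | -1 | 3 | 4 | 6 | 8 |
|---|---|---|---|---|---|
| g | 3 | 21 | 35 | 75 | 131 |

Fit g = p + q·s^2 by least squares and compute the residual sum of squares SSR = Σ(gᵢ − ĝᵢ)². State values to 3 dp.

SSR = 2.283

Entries of MᵀM: Σ1 = 5, Σs^2 = 126, Σs^2·s^2 = 5730.
And Σg = 265, Σs^2·g = 11836.
MᵀM·[p, q]ᵀ = Mᵀg becomes [[5, 126]; [126, 5730]]·[p, q]ᵀ = [265, 11836]ᵀ.
Δ = 5·5730 − 126² = 12774.
p = (265·5730 − 126·11836)/12774 = 4519/2129; q = (5·11836 − 126·265)/12774 = 12895/6387.
Residuals: -7291/6387, 1505/2129, 3668/6387, 416/2129, -2140/6387; SSR = 14582/6387.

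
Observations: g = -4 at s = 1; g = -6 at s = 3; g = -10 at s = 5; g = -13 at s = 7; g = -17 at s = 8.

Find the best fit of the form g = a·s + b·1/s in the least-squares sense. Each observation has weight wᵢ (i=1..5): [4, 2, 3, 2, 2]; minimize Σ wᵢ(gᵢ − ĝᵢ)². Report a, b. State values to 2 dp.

a = -1.95, b = -1.94

Sums needed: Σwᵢ·s·s = 323, Σwᵢ·s·1/s = 13, Σwᵢ·1/s·1/s = 1557361/352800.
For MᵀWg: Σwᵢ·s·g = -656, Σwᵢ·1/s·g = -951/28.
Δ = 323·(1557361/352800) − 13² = 443404403/352800.
a = ((-656)·(1557361/352800) − 13·(-951/28))/(443404403/352800) = -66604232/34108031; b = (323·(-951/28) − 13·(-656))/(443404403/352800) = -861701400/443404403.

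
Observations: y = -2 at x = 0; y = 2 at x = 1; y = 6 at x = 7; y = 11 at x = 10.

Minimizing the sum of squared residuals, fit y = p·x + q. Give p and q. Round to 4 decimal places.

p = 1.1232, q = -0.8043

From the data, Σx·x = 150, Σx = 18, Σ1 = 4.
And Σx·y = 154, Σy = 17.
So MᵀM·[p, q]ᵀ = Mᵀy: [[150, 18]; [18, 4]]·[p, q]ᵀ = [154, 17]ᵀ.
Determinant 150·4 − 18² = 276.
p = (154·4 − 18·17)/276 = 155/138; q = (150·17 − 18·154)/276 = -37/46.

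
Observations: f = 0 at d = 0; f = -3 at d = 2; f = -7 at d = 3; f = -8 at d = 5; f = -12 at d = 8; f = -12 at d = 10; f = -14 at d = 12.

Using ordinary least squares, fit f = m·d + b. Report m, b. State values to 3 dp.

m = -1.116, b = -1.625

From the data, Σd·d = 346, Σd = 40, Σ1 = 7.
Right-hand side: Σd·f = -451, Σf = -56.
det = 346·7 − 40² = 822.
m = ((-451)·7 − 40·(-56))/822 = -917/822; b = (346·(-56) − 40·(-451))/822 = -668/411.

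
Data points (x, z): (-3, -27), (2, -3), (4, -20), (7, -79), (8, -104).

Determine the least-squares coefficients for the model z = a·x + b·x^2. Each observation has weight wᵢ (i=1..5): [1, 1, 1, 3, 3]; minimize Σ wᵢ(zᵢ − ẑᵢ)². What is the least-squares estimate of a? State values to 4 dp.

With design matrix A, AᵀWA = [[368, 2610]; [2610, 19844]] and AᵀWz = [-4160, -32156]ᵀ.
det = 368·19844 − 2610² = 490492.
a = ((-4160)·19844 − 2610·(-32156))/490492 = 344030/122623; b = (368·(-32156) − 2610·(-4160))/490492 = -243952/122623.

a = 2.8056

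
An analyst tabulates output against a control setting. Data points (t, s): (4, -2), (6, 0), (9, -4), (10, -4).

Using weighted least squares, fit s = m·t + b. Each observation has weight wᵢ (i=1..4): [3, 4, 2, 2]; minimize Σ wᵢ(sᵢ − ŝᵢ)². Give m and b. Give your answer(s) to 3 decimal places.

Normal-equation sums: Σwᵢ·t·t = 554, Σwᵢ·t = 74, Σwᵢ·1 = 11.
Right-hand side: Σwᵢ·t·s = -176, Σwᵢ·s = -22.
Determinant 554·11 − 74² = 618.
m = ((-176)·11 − 74·(-22))/618 = -154/309; b = (554·(-22) − 74·(-176))/618 = 418/309.

m = -0.498, b = 1.353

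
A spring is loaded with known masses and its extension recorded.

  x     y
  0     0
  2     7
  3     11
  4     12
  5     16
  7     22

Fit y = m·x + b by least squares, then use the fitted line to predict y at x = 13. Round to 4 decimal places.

ŷ = 40.6384

From the data, Σx·x = 103, Σx = 21, Σ1 = 6.
Right-hand side: Σx·y = 329, Σy = 68.
AᵀA·[m, b]ᵀ = Aᵀy becomes [[103, 21]; [21, 6]]·[m, b]ᵀ = [329, 68]ᵀ.
Eliminating b: 6·(row 1) − 21·(row 2) gives 177·m = 6·329 − 21·68 = 546, so m = 182/59.
Then b = (68 − 21·(182/59))/6 = 95/177.
At x = 13: ŷ = (182/59)·(13) + (95/177)·(1) = 7193/177.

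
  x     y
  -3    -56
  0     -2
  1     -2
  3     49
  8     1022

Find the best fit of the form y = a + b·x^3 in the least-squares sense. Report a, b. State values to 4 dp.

Compute the Gram sums: Σ1 = 5, Σx^3 = 513, Σx^3·x^3 = 263603.
For Mᵀy: Σy = 1011, Σx^3·y = 526097.
So MᵀM·[a, b]ᵀ = Mᵀy: [[5, 513]; [513, 263603]]·[a, b]ᵀ = [1011, 526097]ᵀ.
Δ = 5·263603 − 513² = 1054846.
a = (1011·263603 − 513·526097)/1054846 = -1692564/527423; b = (5·526097 − 513·1011)/1054846 = 1055921/527423.

a = -3.2091, b = 2.0020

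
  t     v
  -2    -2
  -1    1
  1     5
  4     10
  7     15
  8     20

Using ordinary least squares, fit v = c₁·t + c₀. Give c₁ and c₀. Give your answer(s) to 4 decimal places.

c₁ = 2.0058, c₀ = 2.4837

XᵀX·[c₁, c₀]ᵀ = Xᵀv reads: 135·c₁ + 17·c₀ = 313;  17·c₁ + 6·c₀ = 49.
(Σt·t = 135, Σt = 17, Σ1 = 6, Σt·v = 313, Σv = 49.)
Δ = 135·6 − 17² = 521.
c₁ = (313·6 − 17·49)/521 = 1045/521; c₀ = (135·49 − 17·313)/521 = 1294/521.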